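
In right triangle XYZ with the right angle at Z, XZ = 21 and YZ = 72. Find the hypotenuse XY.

By the Pythagorean theorem: XY^2 = XZ^2 + YZ^2
XY^2 = 21^2 + 72^2 = 441 + 5184 = 5625
XY = sqrt(5625) = 75

75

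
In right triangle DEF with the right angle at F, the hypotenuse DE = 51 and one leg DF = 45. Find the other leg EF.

Rearranging the Pythagorean theorem to solve for the unknown leg:
leg^2 = hypotenuse^2 - known_leg^2 = 2601 - 2025 = 576
leg = sqrt(576) = 24.

24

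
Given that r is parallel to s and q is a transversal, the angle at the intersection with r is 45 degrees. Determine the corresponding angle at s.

Corresponding angles are equal: 45 degrees.

45 degrees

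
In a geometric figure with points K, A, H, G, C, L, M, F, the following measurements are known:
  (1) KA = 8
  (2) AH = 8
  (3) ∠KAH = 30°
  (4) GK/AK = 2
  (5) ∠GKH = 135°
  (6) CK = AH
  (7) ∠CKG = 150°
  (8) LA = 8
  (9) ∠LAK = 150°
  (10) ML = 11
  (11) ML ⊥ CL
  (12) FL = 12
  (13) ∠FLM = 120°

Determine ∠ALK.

Step 1: By the law of cosines on triangle LAK: LK² = 8² + 8² − 2·8·8·cos(150°) = 238.85, so LK ≈ 15.45.
Step 2: By the inverse law of cosines on triangle ALK: cos(∠ALK) = (8² + 15.45² − 8²) / (2·8·15.45) = 238.85/247.28 = 0.9659, so ∠ALK = 15°.

Therefore, the measure of angle ∠ALK = 15°.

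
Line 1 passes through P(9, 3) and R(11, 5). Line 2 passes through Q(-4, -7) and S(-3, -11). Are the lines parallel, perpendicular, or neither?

Slope of line 1: m1 = (5 - 3)/(11 - 9) = 2/2 = 1
Slope of line 2: m2 = (-11 - -7)/(-3 - -4) = -4/1 = -4
For parallel lines we need equal slopes: 1 != -4.
For perpendicular lines we need m1*m2 = -1: (1)(-4) = -4 != -1.
Since neither condition holds, the lines are neither parallel nor perpendicular.

Neither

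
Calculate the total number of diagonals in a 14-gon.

Total line segments between 14 vertices = C(14,2) = 91.
Subtract the 14 sides: 91 - 14 = 77 diagonals.

77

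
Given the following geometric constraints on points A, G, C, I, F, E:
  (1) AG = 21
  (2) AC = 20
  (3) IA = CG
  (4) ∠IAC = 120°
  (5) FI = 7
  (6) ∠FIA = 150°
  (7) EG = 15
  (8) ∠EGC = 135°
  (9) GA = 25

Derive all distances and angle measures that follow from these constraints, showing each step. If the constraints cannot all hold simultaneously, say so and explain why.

These constraints are not satisfiable: (1) AG = 21 and (9) GA = 25 assign two different lengths to the same segment. No planar figure meets all of them, so nothing further can be derived.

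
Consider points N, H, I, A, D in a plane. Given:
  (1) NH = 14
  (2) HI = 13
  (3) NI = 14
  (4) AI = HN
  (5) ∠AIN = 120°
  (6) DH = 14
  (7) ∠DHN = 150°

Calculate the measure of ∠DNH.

Step 1: By the law of cosines on triangle NHD: ND² = 14² + 14² − 2·14·14·cos(150°) = 731.48, so ND ≈ 27.05.
Step 2: By the inverse law of cosines on triangle DNH: cos(∠DNH) = (27.05² + 14² − 14²) / (2·27.05·14) = 731.48/757.29 = 0.9659, so ∠DNH = 15°.

Therefore, the measure of angle ∠DNH = 15°.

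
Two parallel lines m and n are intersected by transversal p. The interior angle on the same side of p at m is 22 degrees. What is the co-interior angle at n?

Co-interior angles (same-side interior) formed by parallel lines and a transversal are supplementary (sum to 180 degrees).
The given angle is 22 degrees.
The co-interior angle = 180 - 22 = 158 degrees.

158 degrees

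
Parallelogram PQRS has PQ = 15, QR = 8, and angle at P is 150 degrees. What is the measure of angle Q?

Opposite sides of a parallelogram are parallel, so consecutive angles form co-interior angles on a transversal.
Co-interior angles sum to 180°, giving angle Q = 180 - 150 = 30 degrees.

30 degrees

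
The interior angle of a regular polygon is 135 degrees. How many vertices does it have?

The exterior angle is the supplement of the interior angle: 180 - 135 = 45 degrees.
Since the exterior angles of any convex polygon sum to 360 degrees, the number of sides is 360 / 45 = 8.

8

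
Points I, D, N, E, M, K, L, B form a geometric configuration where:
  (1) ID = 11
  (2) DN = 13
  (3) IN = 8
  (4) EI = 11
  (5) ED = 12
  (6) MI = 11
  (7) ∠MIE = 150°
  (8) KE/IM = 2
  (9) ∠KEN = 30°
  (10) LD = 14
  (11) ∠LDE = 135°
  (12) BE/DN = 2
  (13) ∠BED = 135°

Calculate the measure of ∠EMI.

Step 1: By the law of cosines on triangle MIE: ME² = 11² + 11² − 2·11·11·cos(150°) = 451.58, so ME ≈ 21.25.
Step 2: By the inverse law of cosines on triangle EMI: cos(∠EMI) = (21.25² + 11² − 11²) / (2·21.25·11) = 451.58/467.51 = 0.9659, so ∠EMI = 15°.

Therefore, the measure of angle ∠EMI = 15°.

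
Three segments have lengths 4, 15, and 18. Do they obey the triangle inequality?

For three segments to close into a triangle, no single side can be as long as the other two combined.
The longest side is 18, and 4 + 15 = 19 > 18.
A triangle can be formed.

Yes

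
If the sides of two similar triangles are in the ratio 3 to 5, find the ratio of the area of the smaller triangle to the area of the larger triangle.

The ratio of areas of similar triangles equals the square of the side ratio.
Side ratio = 3:5
Area ratio = (3/5)^2 = 9/25 = 9:25

9:25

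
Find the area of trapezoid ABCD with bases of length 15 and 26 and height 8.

Area = (15 + 26) * 8 / 2 = 328 / 2 = 164

164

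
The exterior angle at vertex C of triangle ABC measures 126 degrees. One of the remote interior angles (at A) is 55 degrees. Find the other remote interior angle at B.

By the exterior angle theorem: exterior angle = sum of remote interior angles.
126 = 55 + angle B
angle B = 126 - 55 = 71 degrees

71 degrees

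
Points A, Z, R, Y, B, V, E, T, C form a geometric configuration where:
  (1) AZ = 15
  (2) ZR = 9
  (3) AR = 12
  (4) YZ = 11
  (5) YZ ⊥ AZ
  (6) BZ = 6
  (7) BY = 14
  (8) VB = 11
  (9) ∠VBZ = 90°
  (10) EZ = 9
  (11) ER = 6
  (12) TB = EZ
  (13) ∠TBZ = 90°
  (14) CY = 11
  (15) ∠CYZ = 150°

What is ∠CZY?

Step 1: By the law of cosines on triangle ZYC: ZC² = 11² + 11² − 2·11·11·cos(150°) = 451.58, so ZC ≈ 21.25.
Step 2: By the inverse law of cosines on triangle CZY: cos(∠CZY) = (21.25² + 11² − 11²) / (2·21.25·11) = 451.58/467.51 = 0.9659, so ∠CZY = 15°.

Therefore, the measure of angle ∠CZY = 15°.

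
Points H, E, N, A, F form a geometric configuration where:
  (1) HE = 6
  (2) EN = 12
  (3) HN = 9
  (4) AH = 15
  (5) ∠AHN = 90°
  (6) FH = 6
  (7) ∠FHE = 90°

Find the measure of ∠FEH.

Step 1: By the law of cosines on triangle EHF: EF² = 6² + 6² − 2·6·6·cos(90°) = 72, so EF = 6·√2.
Step 2: By the inverse law of cosines on triangle FEH: cos(∠FEH) = ((6·√2)² + 6² − 6²) / (2·6·√2·6) = 72/101.82 = 0.7071, so ∠FEH = 45°.

Therefore, the measure of angle ∠FEH = 45°.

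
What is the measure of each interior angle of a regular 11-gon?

Each interior angle of a regular n-gon is (n - 2) * 180 / n.
For n = 11: (11 - 2) * 180 / 11 = 1620/11 = 1620/11 degrees.

1620/11 degrees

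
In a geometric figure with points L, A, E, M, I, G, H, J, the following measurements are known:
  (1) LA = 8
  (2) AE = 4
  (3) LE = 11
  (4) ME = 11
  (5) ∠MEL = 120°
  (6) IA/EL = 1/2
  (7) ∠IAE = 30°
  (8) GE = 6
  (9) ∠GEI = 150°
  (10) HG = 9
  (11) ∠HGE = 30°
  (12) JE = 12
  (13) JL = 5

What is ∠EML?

Step 1: By the law of cosines on triangle MEL: ML² = 11² + 11² − 2·11·11·cos(120°) = 363, so ML = 11·√3.
Step 2: By the inverse law of cosines on triangle EML: cos(∠EML) = (11² + (11·√3)² − 11²) / (2·11·11·√3) = 363/419.16 = 0.866, so ∠EML = 30°.

Therefore, the measure of angle ∠EML = 30°.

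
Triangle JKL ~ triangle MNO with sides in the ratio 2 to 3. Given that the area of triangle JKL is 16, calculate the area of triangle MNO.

For similar figures, the area ratio equals the square of the side ratio.
Side ratio (JKL to MNO) = 2:3, so area ratio = 2^2:3^2 = 4:9.
If the area of JKL is 16, then the area of MNO = 16 * (9/4) = 36.

36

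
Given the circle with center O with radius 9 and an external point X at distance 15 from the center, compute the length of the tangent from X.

tangent = √(d² - r²) = √(15² - 9²) = √(225 - 81) = √144 = 12

12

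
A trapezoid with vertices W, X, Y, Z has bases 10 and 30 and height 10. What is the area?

Area = (10 + 30) * 10 / 2 = 400 / 2 = 200

200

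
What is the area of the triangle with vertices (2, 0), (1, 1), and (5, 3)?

Shoelace: Area = (1/2)|2(1-3) + 1(3-0) + 5(0-1)| = (1/2)(6) = 3

3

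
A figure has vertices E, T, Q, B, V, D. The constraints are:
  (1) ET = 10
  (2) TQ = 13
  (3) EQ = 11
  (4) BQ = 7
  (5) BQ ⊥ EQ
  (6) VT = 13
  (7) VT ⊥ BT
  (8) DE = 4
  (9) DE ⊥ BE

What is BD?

Step 1: By the law of cosines on triangle BQE: BE² = 7² + 11² − 2·7·11·cos(90°) = 170, so BE = √170.
Step 2: By the law of cosines on triangle BED: BD² = √170² + 4² − 2·√170·4·cos(90°) = 186, so BD = √186.

Therefore, the length of BD = √186.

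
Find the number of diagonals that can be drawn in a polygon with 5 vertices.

Total line segments between 5 vertices = C(5,2) = 10.
Subtract the 5 sides: 10 - 5 = 5 diagonals.

5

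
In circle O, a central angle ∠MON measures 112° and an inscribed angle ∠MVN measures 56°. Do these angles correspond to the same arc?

By the inscribed angle theorem, if both angles subtend the same arc, the inscribed angle must be half the central angle.
Half of 112° = 56°, which equals the given inscribed angle of 56°.
Therefore, yes, they correspond to the same arc.

Yes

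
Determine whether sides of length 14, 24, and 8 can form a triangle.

No.
The triangle inequality is violated: 14 + 8 = 22 ≤ 24.
These lengths cannot form a triangle.

No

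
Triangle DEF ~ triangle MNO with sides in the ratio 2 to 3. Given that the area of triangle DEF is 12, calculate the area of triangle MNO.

The ratio of areas of similar triangles = (side ratio)^2.
Side ratio = 2:3, so area ratio = 4:9.
Area of MNO / Area of DEF = 9/4
Area of MNO = 12 * 9/4 = 27

27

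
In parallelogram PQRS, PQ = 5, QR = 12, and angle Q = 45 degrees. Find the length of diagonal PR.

Using the law of cosines:
d^2 = 5^2 + 12^2 - 2(5)(12)cos(45 degrees)
d^2 = 25 + 144 - 120*sqrt(2)/2
d^2 = 169 - 60*sqrt(2)
d = sqrt(169 - 60*sqrt(2))

sqrt(169 - 60*sqrt(2))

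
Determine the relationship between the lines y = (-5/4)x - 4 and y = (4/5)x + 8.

Slope of line 1: m1 = -5/4
Slope of line 2: m2 = 4/5
Two lines are perpendicular when the product of their slopes is -1 (negative reciprocals).
m1 * m2 = (-5/4) * (4/5) = -1, confirming perpendicularity.

Perpendicular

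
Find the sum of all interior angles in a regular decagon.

The sum of interior angles of an n-sided polygon is (n - 2) * 180.
For n = 10: (10 - 2) * 180 = 8 * 180 = 1440 degrees.

1440 degrees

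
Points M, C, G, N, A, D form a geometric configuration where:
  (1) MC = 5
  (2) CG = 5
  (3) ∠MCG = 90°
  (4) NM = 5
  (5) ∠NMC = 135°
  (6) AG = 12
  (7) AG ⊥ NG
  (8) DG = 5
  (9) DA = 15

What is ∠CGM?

Step 1: By the law of cosines on triangle GCM: GM² = 5² + 5² − 2·5·5·cos(90°) = 50, so GM = 5·√2.
Step 2: By the inverse law of cosines on triangle CGM: cos(∠CGM) = (5² + (5·√2)² − 5²) / (2·5·5·√2) = 50/70.71 = 0.7071, so ∠CGM = 45°.

Therefore, the measure of angle ∠CGM = 45°.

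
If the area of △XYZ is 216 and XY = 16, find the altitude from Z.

height = 2 * 216 / 16 = 27

27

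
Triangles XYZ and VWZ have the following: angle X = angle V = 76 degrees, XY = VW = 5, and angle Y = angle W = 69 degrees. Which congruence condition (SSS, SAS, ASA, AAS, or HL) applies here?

Consider the given information: angle X = angle V = 76 degrees, XY = VW = 5, and angle Y = angle W = 69 degrees
This is not SSS or SAS: SSS requires all three pairs of sides, but we don't have that. SAS requires two sides and the included angle between them.
The correct criterion is ASA. Two pairs of corresponding angles and the included side are equal (Angle-Side-Angle).

ASA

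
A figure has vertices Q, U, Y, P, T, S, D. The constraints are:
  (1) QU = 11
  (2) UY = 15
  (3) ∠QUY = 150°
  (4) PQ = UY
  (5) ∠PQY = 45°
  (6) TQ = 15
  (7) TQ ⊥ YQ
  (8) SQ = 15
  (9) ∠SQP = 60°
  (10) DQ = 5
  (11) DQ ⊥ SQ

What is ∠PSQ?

From the given relations: PQ = UY = 15.
Step 1: By the law of cosines on triangle SQP: SP² = 15² + 15² − 2·15·15·cos(60°) = 225, so SP = 15.
Step 2: By the inverse law of cosines on triangle PSQ: cos(∠PSQ) = (15² + 15² − 15²) / (2·15·15) = 225/450 = 0.5, so ∠PSQ = 60°.

Therefore, the measure of angle ∠PSQ = 60°.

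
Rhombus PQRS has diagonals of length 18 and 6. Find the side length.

Half-diagonals are 9 and 3. side = sqrt(9^2 + 3^2) = sqrt(90) = 3*sqrt(10)

3*sqrt(10)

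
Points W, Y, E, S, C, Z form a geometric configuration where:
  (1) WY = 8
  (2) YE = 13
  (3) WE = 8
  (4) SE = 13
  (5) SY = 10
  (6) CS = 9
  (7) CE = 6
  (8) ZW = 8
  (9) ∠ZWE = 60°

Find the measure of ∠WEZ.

Step 1: By the law of cosines on triangle EWZ: EZ² = 8² + 8² − 2·8·8·cos(60°) = 64, so EZ = 8.
Step 2: By the inverse law of cosines on triangle WEZ: cos(∠WEZ) = (8² + 8² − 8²) / (2·8·8) = 64/128 = 0.5, so ∠WEZ = 60°.

Therefore, the measure of angle ∠WEZ = 60°.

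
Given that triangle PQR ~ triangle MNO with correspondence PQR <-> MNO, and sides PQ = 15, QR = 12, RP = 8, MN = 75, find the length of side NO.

Similar triangles have proportional sides. Setting up the proportion:
MN / PQ = NO / QR
75 / 15 = NO / 12
NO = 12 * 75 / 15 = 60.

60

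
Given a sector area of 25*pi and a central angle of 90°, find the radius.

r² = 360 × 25*pi / (π × 90) = 100, so r = 10.

10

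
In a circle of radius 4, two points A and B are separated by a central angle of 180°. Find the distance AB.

Drop a perpendicular from the center to the chord, bisecting both the chord and the central angle.
Each half-chord = r sin(θ/2) = 4 sin(90°).
The full chord = 2 × 4 × sin(90°) = 8.

8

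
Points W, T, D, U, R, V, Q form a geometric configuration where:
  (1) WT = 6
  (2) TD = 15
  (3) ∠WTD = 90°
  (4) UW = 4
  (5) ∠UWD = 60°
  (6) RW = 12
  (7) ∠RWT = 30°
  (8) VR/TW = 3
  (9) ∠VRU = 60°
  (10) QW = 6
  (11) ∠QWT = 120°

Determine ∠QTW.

Step 1: By the law of cosines on triangle TWQ: TQ² = 6² + 6² − 2·6·6·cos(120°) = 108, so TQ = 6·√3.
Step 2: By the inverse law of cosines on triangle QTW: cos(∠QTW) = ((6·√3)² + 6² − 6²) / (2·6·√3·6) = 108/124.71 = 0.866, so ∠QTW = 30°.

Therefore, the measure of angle ∠QTW = 30°.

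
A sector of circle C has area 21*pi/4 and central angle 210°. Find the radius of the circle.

r² = 360 × 21*pi/4 / (π × 210) = 9, so r = 3.

3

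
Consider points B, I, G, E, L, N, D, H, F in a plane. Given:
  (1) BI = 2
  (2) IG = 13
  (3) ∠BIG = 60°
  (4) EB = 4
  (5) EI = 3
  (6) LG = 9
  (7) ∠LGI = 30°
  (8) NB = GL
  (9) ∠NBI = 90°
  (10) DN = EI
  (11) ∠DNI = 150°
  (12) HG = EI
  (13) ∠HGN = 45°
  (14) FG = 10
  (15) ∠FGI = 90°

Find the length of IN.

From the given relations: NB = GL = 9.
Step 1: By the law of cosines on triangle IBN: IN² = 2² + 9² − 2·2·9·cos(90°) = 85, so IN = √85.

Therefore, the length of IN = √85.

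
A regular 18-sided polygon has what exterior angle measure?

Each exterior angle of a regular n-gon is 360 / n.
For n = 18: 360 / 18 = 20 degrees.

20 degrees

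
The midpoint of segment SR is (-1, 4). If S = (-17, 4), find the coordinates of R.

Using the midpoint formula: M = ((x1 + x2)/2, (y1 + y2)/2)
We know M = (-1, 4) and S = (-17, 4)
For x: -1 = (-17 + x2)/2, so x2 = 2*-1 - -17 = 15
For y: 4 = (4 + y2)/2, so y2 = 2*4 - 4 = 4
R = (15, 4)

(15, 4)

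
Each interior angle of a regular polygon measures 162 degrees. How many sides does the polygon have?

The exterior angle is the supplement of the interior angle: 180 - 162 = 18 degrees.
Since the exterior angles of any convex polygon sum to 360 degrees, the number of sides is 360 / 18 = 20.

20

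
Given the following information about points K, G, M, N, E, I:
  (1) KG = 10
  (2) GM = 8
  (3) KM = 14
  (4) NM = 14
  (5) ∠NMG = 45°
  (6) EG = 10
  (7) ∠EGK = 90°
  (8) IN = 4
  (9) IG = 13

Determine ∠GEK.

Step 1: By the law of cosines on triangle EGK: EK² = 10² + 10² − 2·10·10·cos(90°) = 200, so EK = 10·√2.
Step 2: By the inverse law of cosines on triangle GEK: cos(∠GEK) = (10² + (10·√2)² − 10²) / (2·10·10·√2) = 200/282.84 = 0.7071, so ∠GEK = 45°.

Therefore, the measure of angle ∠GEK = 45°.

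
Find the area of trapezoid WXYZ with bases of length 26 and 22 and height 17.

Area of a trapezoid = (base1 + base2) * height / 2
Area = (26 + 22) * 17 / 2
Area = 48 * 17 / 2
Area = 816 / 2
Area = 408

408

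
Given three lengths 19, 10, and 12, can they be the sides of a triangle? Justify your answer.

Check all three triangle inequalities:
19 + 10 = 29 > 12 ✓
19 + 12 = 31 > 10 ✓
10 + 12 = 22 > 19 ✓
All conditions hold, so these sides form a valid triangle.

Yes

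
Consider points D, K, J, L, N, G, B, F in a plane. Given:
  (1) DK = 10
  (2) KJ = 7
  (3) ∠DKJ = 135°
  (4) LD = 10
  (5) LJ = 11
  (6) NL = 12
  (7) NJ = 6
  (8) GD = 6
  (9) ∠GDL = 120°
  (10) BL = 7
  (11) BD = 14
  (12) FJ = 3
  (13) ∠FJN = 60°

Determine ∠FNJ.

Step 1: By the law of cosines on triangle NJF: NF² = 6² + 3² − 2·6·3·cos(60°) = 27, so NF = 3·√3.
Step 2: By the inverse law of cosines on triangle FNJ: cos(∠FNJ) = ((3·√3)² + 6² − 3²) / (2·3·√3·6) = 54/62.35 = 0.866, so ∠FNJ = 30°.

Therefore, the measure of angle ∠FNJ = 30°.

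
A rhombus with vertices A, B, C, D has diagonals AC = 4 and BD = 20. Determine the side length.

In a rhombus, the diagonals bisect each other perpendicularly, creating four congruent right triangles.
Each triangle has legs 2 (half of 4) and 10 (half of 20).
The hypotenuse of each right triangle is a side of the rhombus:
side = sqrt(2^2 + 10^2) = sqrt(104) = 2*sqrt(26)

2*sqrt(26)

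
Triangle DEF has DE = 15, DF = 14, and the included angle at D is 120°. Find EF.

Law of cosines: EF^2 = 15^2 + 14^2 - 2(15)(14)cos(120°) = 631, so EF = sqrt(631).

sqrt(631)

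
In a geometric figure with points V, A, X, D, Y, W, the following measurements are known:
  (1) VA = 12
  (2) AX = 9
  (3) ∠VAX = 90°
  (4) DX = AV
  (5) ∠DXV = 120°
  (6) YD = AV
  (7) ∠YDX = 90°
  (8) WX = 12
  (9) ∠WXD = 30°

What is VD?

From the given relations: DX = AV = 12.
Step 1: By the law of cosines on triangle XAV: XV² = 9² + 12² − 2·9·12·cos(90°) = 225, so XV = 15.
Step 2: By the law of cosines on triangle VXD: VD² = 15² + 12² − 2·15·12·cos(120°) = 549, so VD = 3·√61.

Therefore, the length of VD = 3·√61.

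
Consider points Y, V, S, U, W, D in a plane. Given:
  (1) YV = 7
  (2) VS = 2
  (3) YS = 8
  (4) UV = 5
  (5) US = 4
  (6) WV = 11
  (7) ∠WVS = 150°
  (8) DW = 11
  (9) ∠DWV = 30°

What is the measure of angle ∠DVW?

Step 1: By the law of cosines on triangle VWD: VD² = 11² + 11² − 2·11·11·cos(30°) = 32.42, so VD ≈ 5.69.
Step 2: By the inverse law of cosines on triangle DVW: cos(∠DVW) = (5.69² + 11² − 11²) / (2·5.69·11) = 32.42/125.27 = 0.2588, so ∠DVW = 75°.

Therefore, the measure of angle ∠DVW = 75°.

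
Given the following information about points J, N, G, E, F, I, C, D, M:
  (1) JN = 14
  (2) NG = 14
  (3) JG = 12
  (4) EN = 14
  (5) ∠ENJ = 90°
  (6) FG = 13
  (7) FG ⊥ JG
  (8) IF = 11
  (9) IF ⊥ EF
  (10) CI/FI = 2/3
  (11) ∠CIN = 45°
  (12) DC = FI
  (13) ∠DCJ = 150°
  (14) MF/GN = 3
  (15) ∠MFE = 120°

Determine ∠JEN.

Step 1: By the law of cosines on triangle ENJ: EJ² = 14² + 14² − 2·14·14·cos(90°) = 392, so EJ = 14·√2.
Step 2: By the inverse law of cosines on triangle JEN: cos(∠JEN) = ((14·√2)² + 14² − 14²) / (2·14·√2·14) = 392/554.37 = 0.7071, so ∠JEN = 45°.

Therefore, the measure of angle ∠JEN = 45°.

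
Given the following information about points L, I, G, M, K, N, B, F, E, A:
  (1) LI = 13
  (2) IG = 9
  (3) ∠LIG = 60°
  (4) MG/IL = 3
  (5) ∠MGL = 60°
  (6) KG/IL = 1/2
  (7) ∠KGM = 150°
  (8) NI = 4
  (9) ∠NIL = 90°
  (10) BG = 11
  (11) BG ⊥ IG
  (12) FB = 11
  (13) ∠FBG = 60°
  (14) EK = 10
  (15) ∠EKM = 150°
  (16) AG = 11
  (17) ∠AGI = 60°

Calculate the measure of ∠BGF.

Step 1: By the law of cosines on triangle GBF: GF² = 11² + 11² − 2·11·11·cos(60°) = 121, so GF = 11.
Step 2: By the inverse law of cosines on triangle BGF: cos(∠BGF) = (11² + 11² − 11²) / (2·11·11) = 121/242 = 0.5, so ∠BGF = 60°.

Therefore, the measure of angle ∠BGF = 60°.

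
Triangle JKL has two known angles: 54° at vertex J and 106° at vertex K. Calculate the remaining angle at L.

By the triangle angle sum property, the three interior angles of any triangle add up to 180°.
We know angle J = 54° and angle K = 106°, so their sum is 160°.
Therefore angle L = 180° - 160° = 20°.

20 degrees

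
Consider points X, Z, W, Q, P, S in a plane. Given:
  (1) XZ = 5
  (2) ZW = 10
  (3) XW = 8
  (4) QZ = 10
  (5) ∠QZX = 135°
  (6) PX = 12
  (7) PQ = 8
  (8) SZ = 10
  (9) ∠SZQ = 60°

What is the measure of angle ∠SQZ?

Step 1: By the law of cosines on triangle QZS: QS² = 10² + 10² − 2·10·10·cos(60°) = 100, so QS = 10.
Step 2: By the inverse law of cosines on triangle SQZ: cos(∠SQZ) = (10² + 10² − 10²) / (2·10·10) = 100/200 = 0.5, so ∠SQZ = 60°.

Therefore, the measure of angle ∠SQZ = 60°.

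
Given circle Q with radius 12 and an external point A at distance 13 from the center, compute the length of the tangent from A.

The tangent, radius, and line from the external point to the center form a right triangle.
The right angle is where the tangent meets the radius.
By the Pythagorean theorem: tangent² + 12² = 13²
tangent² = 169 - 144 = 25
tangent = 5

5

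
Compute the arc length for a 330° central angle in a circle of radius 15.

Arc length = 2π(15)(11/12) = 55*pi/2

55*pi/2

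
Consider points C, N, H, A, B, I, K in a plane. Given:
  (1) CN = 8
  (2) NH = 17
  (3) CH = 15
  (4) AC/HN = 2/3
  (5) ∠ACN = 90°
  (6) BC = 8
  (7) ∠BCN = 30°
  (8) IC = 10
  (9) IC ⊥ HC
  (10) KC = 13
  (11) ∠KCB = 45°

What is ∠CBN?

Step 1: By the law of cosines on triangle BCN: BN² = 8² + 8² − 2·8·8·cos(30°) = 17.15, so BN ≈ 4.14.
Step 2: By the inverse law of cosines on triangle CBN: cos(∠CBN) = (8² + 4.14² − 8²) / (2·8·4.14) = 17.15/66.26 = 0.2588, so ∠CBN = 75°.

Therefore, the measure of angle ∠CBN = 75°.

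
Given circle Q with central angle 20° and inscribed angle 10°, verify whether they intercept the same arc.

By the inscribed angle theorem, if both angles subtend the same arc, the inscribed angle must be half the central angle.
Half of 20° = 10°, which equals the given inscribed angle of 10°.
Therefore, yes, they correspond to the same arc.

Yes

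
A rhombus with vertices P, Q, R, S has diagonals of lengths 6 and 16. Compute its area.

The diagonals of a rhombus divide it into four right triangles.
Each triangle has legs 6/ 2 = 3 and 16/2 = 8, so each has area (1/2)*3*8 = 12.
Four such triangles give total area = (d1 * d2) / 2 = 48.

48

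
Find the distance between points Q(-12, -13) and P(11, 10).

d = sqrt((23)^2 + (23)^2) = sqrt(1058) = 23*sqrt(2)

23*sqrt(2)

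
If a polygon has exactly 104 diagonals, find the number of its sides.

Using d = n(n - 3)/2, we solve 104 = n(n - 3)/2.
So n(n - 3) = 208.
Testing n = 16: 16 * 13 = 208 = 208. Correct.
The polygon has 16 sides.

16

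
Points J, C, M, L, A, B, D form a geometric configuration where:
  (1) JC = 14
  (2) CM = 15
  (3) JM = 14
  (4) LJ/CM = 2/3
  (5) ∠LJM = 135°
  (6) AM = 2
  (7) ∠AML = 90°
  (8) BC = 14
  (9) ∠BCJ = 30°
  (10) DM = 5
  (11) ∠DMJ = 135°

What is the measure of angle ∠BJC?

Step 1: By the law of cosines on triangle JCB: JB² = 14² + 14² − 2·14·14·cos(30°) = 52.52, so JB ≈ 7.25.
Step 2: By the inverse law of cosines on triangle BJC: cos(∠BJC) = (7.25² + 14² − 14²) / (2·7.25·14) = 52.52/202.91 = 0.2588, so ∠BJC = 75°.

Therefore, the measure of angle ∠BJC = 75°.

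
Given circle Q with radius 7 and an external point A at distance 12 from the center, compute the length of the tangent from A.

tangent = √(d² - r²) = √(12² - 7²) = √(144 - 49) = √95 = sqrt(95)

sqrt(95)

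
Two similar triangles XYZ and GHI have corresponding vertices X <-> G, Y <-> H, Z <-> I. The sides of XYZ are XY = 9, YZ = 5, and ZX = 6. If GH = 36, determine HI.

k = 36/9 = 4. HI = 4 * 5 = 20.

20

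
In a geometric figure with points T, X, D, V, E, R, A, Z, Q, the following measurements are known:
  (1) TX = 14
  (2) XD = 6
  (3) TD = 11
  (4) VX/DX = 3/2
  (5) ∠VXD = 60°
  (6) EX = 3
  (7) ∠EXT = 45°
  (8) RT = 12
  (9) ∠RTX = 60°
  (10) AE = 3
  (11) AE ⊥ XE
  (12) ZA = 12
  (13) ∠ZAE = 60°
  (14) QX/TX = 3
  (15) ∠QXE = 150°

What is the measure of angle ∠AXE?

Step 1: By the law of cosines on triangle XEA: XA² = 3² + 3² − 2·3·3·cos(90°) = 18, so XA = 3·√2.
Step 2: By the inverse law of cosines on triangle AXE: cos(∠AXE) = ((3·√2)² + 3² − 3²) / (2·3·√2·3) = 18/25.46 = 0.7071, so ∠AXE = 45°.

Therefore, the measure of angle ∠AXE = 45°.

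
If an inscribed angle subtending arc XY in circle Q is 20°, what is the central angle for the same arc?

By the inscribed angle theorem, the central angle is twice the inscribed angle.
Central angle = 2 × 20° = 40°

40°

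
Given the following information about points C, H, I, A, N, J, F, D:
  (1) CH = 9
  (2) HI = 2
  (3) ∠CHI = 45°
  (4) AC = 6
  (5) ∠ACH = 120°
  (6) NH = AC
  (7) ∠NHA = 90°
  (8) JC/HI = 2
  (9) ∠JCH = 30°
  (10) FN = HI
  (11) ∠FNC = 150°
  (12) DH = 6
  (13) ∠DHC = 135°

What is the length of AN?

From the given relations: NH = AC = 6.
Step 1: By the law of cosines on triangle HCA: HA² = 9² + 6² − 2·9·6·cos(120°) = 171, so HA = 3·√19.
Step 2: By the law of cosines on triangle AHN: AN² = (3·√19)² + 6² − 2·3·√19·6·cos(90°) = 207, so AN = 3·√23.

Therefore, the length of AN = 3·√23.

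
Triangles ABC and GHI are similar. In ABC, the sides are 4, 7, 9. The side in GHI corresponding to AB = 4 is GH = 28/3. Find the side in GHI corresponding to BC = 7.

k = 28/3/4 = 7/3. HI = 7/3 * 7 = 49/3.

49/3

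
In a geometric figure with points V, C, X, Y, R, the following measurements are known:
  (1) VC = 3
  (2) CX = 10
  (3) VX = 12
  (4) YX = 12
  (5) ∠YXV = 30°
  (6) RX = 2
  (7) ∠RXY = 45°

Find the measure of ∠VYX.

Step 1: By the law of cosines on triangle YXV: YV² = 12² + 12² − 2·12·12·cos(30°) = 38.58, so YV ≈ 6.21.
Step 2: By the inverse law of cosines on triangle VYX: cos(∠VYX) = (6.21² + 12² − 12²) / (2·6.21·12) = 38.58/149.08 = 0.2588, so ∠VYX = 75°.

Therefore, the measure of angle ∠VYX = 75°.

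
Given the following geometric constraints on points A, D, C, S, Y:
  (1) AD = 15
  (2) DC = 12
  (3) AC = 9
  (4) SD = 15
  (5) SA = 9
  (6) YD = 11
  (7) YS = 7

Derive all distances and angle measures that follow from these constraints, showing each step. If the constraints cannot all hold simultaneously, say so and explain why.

The constraints are consistent.

Step 1: From AC = 9, AD = 15, CD = 12, by the inverse law of cosines:
  cos(∠CAD) = (AC² + AD² - CD²) / (2·AC·AD)
  ∠CAD = 53.13°

Step 2: From AD = 15, AS = 9, DS = 15, by the inverse law of cosines:
  cos(∠DAS) = (AD² + AS² - DS²) / (2·AD·AS)
  ∠DAS = 72.54°

Step 3: From DA = 15, DC = 12, AC = 9, by the inverse law of cosines:
  cos(∠ADC) = (DA² + DC² - AC²) / (2·DA·DC)
  ∠ADC = 36.87°

Step 4: From DA = 15, DS = 15, AS = 9, by the inverse law of cosines:
  cos(∠ADS) = (DA² + DS² - AS²) / (2·DA·DS)
  ∠ADS = 34.92°

Step 5: From DS = 15, DY = 11, SY = 7, by the inverse law of cosines:
  cos(∠SDY) = (DS² + DY² - SY²) / (2·DS·DY)
  ∠SDY = 25.84°

Step 6: From CA = 9, CD = 12, AD = 15, by the inverse law of cosines:
  cos(∠ACD) = (CA² + CD² - AD²) / (2·CA·CD)
  ∠ACD = 90°

Step 7: From SA = 9, SD = 15, AD = 15, by the inverse law of cosines:
  cos(∠ASD) = (SA² + SD² - AD²) / (2·SA·SD)
  ∠ASD = 72.54°

Step 8: From SD = 15, SY = 7, DY = 11, by the inverse law of cosines:
  cos(∠DSY) = (SD² + SY² - DY²) / (2·SD·SY)
  ∠DSY = 43.23°

Step 9: From YD = 11, YS = 7, DS = 15, by the inverse law of cosines:
  cos(∠DYS) = (YD² + YS² - DS²) / (2·YD·YS)
  ∠DYS = 110.92°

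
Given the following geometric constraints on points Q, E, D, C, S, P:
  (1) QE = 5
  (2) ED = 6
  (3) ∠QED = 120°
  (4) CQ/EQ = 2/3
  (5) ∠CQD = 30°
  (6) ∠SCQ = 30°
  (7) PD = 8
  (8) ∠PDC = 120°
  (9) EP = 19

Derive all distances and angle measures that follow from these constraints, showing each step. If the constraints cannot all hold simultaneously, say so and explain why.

These constraints are not satisfiable: by the triangle inequality in triangle DEP, (2) ED = 6 and (7) PD = 8 force EP ≤ 6 + 8 = 14, but (9) says EP = 19. No planar figure meets all of them, so nothing further can be derived.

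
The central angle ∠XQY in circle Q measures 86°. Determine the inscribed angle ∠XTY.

Inscribed angle = 86° / 2 = 43° (inscribed angle theorem).

43°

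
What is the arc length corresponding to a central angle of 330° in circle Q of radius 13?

The full circumference is 2πr = 2π(13) = 26*pi.
The arc spans 330° out of 360°, which is a fraction of 11/12.
Arc length = 26*pi × 11/12 = 143*pi/6.

143*pi/6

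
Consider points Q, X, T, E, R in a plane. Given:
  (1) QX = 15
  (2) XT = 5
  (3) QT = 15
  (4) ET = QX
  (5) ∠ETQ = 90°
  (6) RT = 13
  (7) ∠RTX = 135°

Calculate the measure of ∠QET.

From the given relations: ET = QX = 15.
Step 1: By the law of cosines on triangle ETQ: EQ² = 15² + 15² − 2·15·15·cos(90°) = 450, so EQ = 15·√2.
Step 2: By the inverse law of cosines on triangle QET: cos(∠QET) = ((15·√2)² + 15² − 15²) / (2·15·√2·15) = 450/636.4 = 0.7071, so ∠QET = 45°.

Therefore, the measure of angle ∠QET = 45°.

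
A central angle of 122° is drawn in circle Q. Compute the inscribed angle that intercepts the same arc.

By the inscribed angle theorem, the inscribed angle is half the central angle.
Inscribed angle = 122° / 2 = 61°

61°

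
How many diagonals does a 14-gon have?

The number of diagonals in an n-gon is n(n - 3)/2.
For n = 14: 14(14 - 3)/2 = 14 × 11 / 2 = 77.

77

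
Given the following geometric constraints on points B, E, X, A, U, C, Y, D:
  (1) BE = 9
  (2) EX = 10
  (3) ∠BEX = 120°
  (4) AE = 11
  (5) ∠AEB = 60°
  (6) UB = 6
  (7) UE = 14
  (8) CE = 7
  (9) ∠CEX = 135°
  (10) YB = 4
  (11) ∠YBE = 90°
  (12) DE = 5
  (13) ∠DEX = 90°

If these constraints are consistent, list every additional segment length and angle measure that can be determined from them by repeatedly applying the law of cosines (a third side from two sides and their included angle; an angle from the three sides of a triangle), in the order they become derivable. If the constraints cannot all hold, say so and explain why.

The constraints are consistent. Derivable facts, in order:
After 1 step:
- BA = √103
- BX ≈ 16.46
- EY = √97
- XC ≈ 15.75
- XD = 5·√5
- ∠BEU = 16.99°
- ∠BUE = 26°
- ∠EBU = 137.01°
After 2 steps:
- ∠ABE = 69.83°
- ∠BAE = 50.17°
- ∠BEY = 23.96°
- ∠BXE = 28.26°
- ∠BYE = 66.04°
- ∠CXE = 18.32°
- ∠DXE = 26.57°
- ∠EBX = 31.74°
- ∠ECX = 26.68°
- ∠EDX = 63.43°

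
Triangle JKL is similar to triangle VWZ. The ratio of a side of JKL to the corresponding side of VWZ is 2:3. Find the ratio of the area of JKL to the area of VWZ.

Area scales with the square of linear dimensions. If every length is multiplied by 2/3, then the area is multiplied by (2/3)^2 = 4/9.
The area ratio is 4:9.

4:9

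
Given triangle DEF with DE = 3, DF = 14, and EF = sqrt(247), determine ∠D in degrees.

By the inverse law of cosines: cos(D) = (DE² + DF² - EF²) / (2 × DE × DF)
cos(D) = (3² + 14² - (sqrt(247))²) / (2 × 3 × 14)
cos(D) = (9 + 196 - (247)) / 84
cos(D) = -1/2
D = arccos(-1/2) = 120°

120°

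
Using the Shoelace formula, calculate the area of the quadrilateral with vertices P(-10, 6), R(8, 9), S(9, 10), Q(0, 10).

Shoelace: sum of cross terms = 51, Area = (1/2)|51| = 51/2

51/2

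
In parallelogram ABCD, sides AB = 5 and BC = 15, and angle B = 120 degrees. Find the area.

The area of a parallelogram equals the product of two adjacent sides times the sine of the included angle.
This is because the height equals 15 * sin(120°) = 15*sqrt(3)/2.
Area = 5 * 15*sqrt(3)/2 = 75*sqrt(3)/2

75*sqrt(3)/2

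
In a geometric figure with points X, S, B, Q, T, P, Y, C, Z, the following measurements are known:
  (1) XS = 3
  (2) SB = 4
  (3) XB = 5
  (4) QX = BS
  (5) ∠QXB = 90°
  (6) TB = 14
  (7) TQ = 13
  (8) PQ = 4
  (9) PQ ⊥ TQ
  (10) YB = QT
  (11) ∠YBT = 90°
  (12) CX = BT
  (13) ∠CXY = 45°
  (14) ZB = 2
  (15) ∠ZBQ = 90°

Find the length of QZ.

From the given relations: QX = BS = 4.
Step 1: By the law of cosines on triangle BXQ: BQ² = 5² + 4² − 2·5·4·cos(90°) = 41, so BQ = √41.
Step 2: By the law of cosines on triangle QBZ: QZ² = √41² + 2² − 2·√41·2·cos(90°) = 45, so QZ = 3·√5.

Therefore, the length of QZ = 3·√5.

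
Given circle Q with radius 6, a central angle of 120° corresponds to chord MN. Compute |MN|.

Chord length = 2r sin(θ/2)
= 2 × 6 × sin(120°/2)
= 2 × 6 × sin(60°)
= 6*sqrt(3)

6*sqrt(3)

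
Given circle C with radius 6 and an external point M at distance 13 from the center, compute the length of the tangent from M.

The tangent, radius, and line from the external point to the center form a right triangle.
The right angle is where the tangent meets the radius.
By the Pythagorean theorem: tangent² + 6² = 13²
tangent² = 169 - 36 = 133
tangent = sqrt(133)

sqrt(133)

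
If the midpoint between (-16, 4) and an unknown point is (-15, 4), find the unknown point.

Using the midpoint formula: M = ((x1 + x2)/2, (y1 + y2)/2)
We know M = (-15, 4) and C = (-16, 4)
For x: -15 = (-16 + x2)/2, so x2 = 2*-15 - -16 = -14
For y: 4 = (4 + y2)/2, so y2 = 2*4 - 4 = 4
D = (-14, 4)

(-14, 4)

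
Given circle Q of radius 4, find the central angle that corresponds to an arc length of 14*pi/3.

θ = 360 × 14*pi/3 / (2π × 4) = 210° (rearranging arc length formula).

210°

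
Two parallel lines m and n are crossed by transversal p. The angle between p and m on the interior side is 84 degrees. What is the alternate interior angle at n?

Alternate interior angles are equal: 84 degrees.

84 degrees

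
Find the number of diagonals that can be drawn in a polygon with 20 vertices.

Each of the 20 vertices connects to 17 non-adjacent vertices via diagonals.
Total connections = 20 × 17 = 340, but each diagonal is counted twice.
Number of diagonals = 340 / 2 = 170.

170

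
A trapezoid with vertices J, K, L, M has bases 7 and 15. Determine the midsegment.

The midsegment (median) of a trapezoid connects the midpoints of the non-parallel sides.
Its length is the average of the two bases: (7 + 15) / 2 = 11.

11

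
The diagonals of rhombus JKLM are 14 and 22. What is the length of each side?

The diagonals of a rhombus bisect each other at right angles.
Half-diagonals: 14/2 = 7 and 22/2 = 11
side = sqrt(7^2 + 11^2)
side = sqrt(49 + 121)
side = sqrt(170)

sqrt(170)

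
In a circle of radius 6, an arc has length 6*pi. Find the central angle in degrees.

The full circumference is 2πr = 12*pi.
The arc is 6*pi / 12*pi = 1/2 of the full circle.
So the central angle = 1/2 × 360° = 180°.

180°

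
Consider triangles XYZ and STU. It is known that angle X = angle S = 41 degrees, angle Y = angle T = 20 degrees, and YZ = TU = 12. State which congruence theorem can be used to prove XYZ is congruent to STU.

The given information provides:
angle X = angle S = 41 degrees, angle Y = angle T = 20 degrees, and YZ = TU = 12
This matches the AAS congruence theorem.
Two pairs of corresponding angles and a non-included side are equal (Angle-Angle-Side).

AAS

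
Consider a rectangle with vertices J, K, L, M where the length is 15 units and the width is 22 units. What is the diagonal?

A rectangle's diagonal splits it into two right triangles, with the diagonal as the hypotenuse.
By the Pythagorean theorem, d^2 = 15^2 + 22^2 = 709.
Therefore d = sqrt(709).

sqrt(709)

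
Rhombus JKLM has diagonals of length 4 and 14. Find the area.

Area of a rhombus = (d1 * d2) / 2
Area = (4 * 14) / 2
Area = 56 / 2
Area = 28

28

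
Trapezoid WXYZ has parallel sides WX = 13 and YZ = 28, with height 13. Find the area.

A trapezoid's area equals the midsegment times the height.
The midsegment is (13 + 28) / 2 = 41/2.
Area = 41/2 * 13 = 533/2.

533/2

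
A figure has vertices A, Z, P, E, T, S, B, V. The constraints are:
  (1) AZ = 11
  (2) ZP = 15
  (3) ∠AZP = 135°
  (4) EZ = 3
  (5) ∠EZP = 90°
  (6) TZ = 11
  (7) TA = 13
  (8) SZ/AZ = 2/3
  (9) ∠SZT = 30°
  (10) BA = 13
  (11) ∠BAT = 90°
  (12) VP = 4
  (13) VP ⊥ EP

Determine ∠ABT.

Step 1: By the law of cosines on triangle BAT: BT² = 13² + 13² − 2·13·13·cos(90°) = 338, so BT = 13·√2.
Step 2: By the inverse law of cosines on triangle ABT: cos(∠ABT) = (13² + (13·√2)² − 13²) / (2·13·13·√2) = 338/478 = 0.7071, so ∠ABT = 45°.

Therefore, the measure of angle ∠ABT = 45°.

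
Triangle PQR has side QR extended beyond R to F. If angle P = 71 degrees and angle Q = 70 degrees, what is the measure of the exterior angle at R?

Exterior angle = 71 + 70 = 141 degrees (exterior angle theorem).

141 degrees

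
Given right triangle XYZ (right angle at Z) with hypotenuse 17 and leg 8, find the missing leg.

By the Pythagorean theorem: YZ^2 = XY^2 - XZ^2
YZ^2 = 17^2 - 8^2 = 289 - 64 = 225
YZ = sqrt(225) = 15

15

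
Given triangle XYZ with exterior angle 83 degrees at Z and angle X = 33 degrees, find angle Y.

angle Y = 83 - 33 = 50 degrees (exterior angle theorem).

50 degrees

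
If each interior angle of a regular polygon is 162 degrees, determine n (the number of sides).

Exterior angle = 180 - 162 = 18. n = 360 / 18 = 20.

20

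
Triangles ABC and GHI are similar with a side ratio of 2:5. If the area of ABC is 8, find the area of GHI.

For similar figures, the area ratio equals the square of the side ratio.
Side ratio (ABC to GHI) = 2:5, so area ratio = 2^2:5^2 = 4:25.
If the area of ABC is 8, then the area of GHI = 8 * (25/4) = 50.

50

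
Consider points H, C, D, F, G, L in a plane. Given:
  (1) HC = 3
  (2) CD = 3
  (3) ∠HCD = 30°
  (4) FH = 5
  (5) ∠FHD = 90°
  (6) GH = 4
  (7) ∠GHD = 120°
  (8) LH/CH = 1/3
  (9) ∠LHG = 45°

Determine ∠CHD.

Step 1: By the law of cosines on triangle HCD: HD² = 3² + 3² − 2·3·3·cos(30°) = 2.41, so HD ≈ 1.55.
Step 2: By the inverse law of cosines on triangle CHD: cos(∠CHD) = (3² + 1.55² − 3²) / (2·3·1.55) = 2.41/9.32 = 0.2588, so ∠CHD = 75°.

Therefore, the measure of angle ∠CHD = 75°.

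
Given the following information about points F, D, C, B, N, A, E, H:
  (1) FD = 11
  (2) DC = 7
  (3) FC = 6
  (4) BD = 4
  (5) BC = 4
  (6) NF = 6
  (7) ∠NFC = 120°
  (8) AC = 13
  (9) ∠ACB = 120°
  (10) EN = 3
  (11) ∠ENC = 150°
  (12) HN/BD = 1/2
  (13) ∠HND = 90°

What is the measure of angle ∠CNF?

Step 1: By the law of cosines on triangle NFC: NC² = 6² + 6² − 2·6·6·cos(120°) = 108, so NC = 6·√3.
Step 2: By the inverse law of cosines on triangle CNF: cos(∠CNF) = ((6·√3)² + 6² − 6²) / (2·6·√3·6) = 108/124.71 = 0.866, so ∠CNF = 30°.

Therefore, the measure of angle ∠CNF = 30°.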